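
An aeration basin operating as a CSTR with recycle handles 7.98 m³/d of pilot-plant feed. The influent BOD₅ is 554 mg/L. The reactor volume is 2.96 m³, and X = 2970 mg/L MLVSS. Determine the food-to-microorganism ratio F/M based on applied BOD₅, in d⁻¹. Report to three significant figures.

F/M ≈ 0.503 d⁻¹

Food-to-microorganism ratio F/M = Q S₀ / (V X) = 7.98 × 554 / (2.960 × 2970) = 0.5029 d⁻¹.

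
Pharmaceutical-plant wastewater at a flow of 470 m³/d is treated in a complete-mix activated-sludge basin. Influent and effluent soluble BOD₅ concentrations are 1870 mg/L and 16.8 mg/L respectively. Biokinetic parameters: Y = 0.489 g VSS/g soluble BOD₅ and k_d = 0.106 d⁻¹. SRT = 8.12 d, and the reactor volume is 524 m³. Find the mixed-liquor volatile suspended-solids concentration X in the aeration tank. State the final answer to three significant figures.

From V·X·(1 + k_d·θ_c) = Y·Q·(S₀ − S)·θ_c: X = 0.489 × 470 × (1870 − 16.8) × 8.12 / [524 × (1 + 0.106 × 8.12)] = 3547 mg/L.

X ≈ 3550 mg/L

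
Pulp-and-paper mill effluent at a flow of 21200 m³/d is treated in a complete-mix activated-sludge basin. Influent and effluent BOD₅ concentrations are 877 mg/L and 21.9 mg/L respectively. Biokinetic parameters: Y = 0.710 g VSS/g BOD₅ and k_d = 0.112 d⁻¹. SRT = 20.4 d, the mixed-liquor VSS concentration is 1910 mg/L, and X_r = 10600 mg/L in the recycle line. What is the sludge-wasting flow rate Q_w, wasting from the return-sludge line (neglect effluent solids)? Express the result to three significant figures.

From the SRT design equation V = Y Q (S₀−S) θ_c / [X (1 + k_d θ_c)] = 0.710 × 21200 × (877 − 21.9) × 20.4 / [1910 × (1 + 0.112 × 20.4)] = 2.63×10^8 / 6274 = 41850 m³.
Wasting from the return line (neglecting effluent solids): Q_w = V·X / (θ_c·X_r) = 41850 × 1910 / (20.4 × 10600) = 369.7 m³/d.

Q_w ≈ 370 m³/d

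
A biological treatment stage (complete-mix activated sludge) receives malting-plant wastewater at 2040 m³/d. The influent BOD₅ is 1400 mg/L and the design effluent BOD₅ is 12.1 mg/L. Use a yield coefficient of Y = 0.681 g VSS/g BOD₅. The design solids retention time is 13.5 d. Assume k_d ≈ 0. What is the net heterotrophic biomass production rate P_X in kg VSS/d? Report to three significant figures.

P_X ≈ 1930 kg VSS/d

Since k_d ≈ 0, Y_obs = Y = 0.681 g VSS/g BOD₅.
Mass of BOD₅ removed per day: Q(S₀ − S) = 2040 × 1388 g/m³ = 2831 kg/d.
P_X = Y_obs · Q(S₀ − S) = 0.6810 × 2831 = 1928 kg VSS/d.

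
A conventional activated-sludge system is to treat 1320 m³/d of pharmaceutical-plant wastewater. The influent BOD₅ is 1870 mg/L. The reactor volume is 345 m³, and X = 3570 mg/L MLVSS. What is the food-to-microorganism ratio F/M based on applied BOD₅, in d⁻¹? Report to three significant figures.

Food-to-microorganism ratio F/M = Q S₀ / (V X) = 1320 × 1870 / (345.0 × 3570) = 2.004 d⁻¹.

F/M ≈ 2.00 d⁻¹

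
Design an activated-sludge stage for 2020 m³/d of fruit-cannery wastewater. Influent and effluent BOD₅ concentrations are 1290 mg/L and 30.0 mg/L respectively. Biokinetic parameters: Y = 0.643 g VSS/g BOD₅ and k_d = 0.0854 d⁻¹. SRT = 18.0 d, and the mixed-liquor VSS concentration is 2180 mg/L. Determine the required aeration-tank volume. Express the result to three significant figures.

Rearranging the biomass balance for a CMAS with decay, V = Y·Q·ΔS·θ_c / [X·(1+k_d θ_c)] = 0.643 × 2020 × (1290 − 30.0) × 18.0 / [2180 × (1 + 0.0854 × 18.0)] = 2.95×10^7 / 5531 = 5326 m³.

V ≈ 5330 m³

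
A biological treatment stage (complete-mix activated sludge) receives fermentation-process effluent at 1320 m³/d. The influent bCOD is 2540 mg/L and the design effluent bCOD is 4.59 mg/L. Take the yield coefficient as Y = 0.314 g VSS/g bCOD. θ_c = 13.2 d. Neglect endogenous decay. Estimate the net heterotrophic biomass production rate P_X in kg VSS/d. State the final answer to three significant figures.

No decay correction is needed, so Y_obs = Y = 0.314.
Q·(S₀ − S) = 1320 × (2540 − 4.59) × 10⁻³ = 3347 kg/d removed.
P_X = Y_obs · Q(S₀ − S) = 0.3140 × 3347 = 1051 kg VSS/d.

P_X ≈ 1050 kg VSS/d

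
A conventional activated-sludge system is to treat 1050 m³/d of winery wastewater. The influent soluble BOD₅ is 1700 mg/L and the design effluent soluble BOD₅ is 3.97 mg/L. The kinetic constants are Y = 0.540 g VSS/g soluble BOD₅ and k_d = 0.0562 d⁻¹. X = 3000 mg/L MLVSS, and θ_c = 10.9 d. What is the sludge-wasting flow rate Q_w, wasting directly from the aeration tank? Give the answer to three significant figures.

Q_w ≈ 199 m³/d

Steady-state biomass mass balance: V·X·(1 + k_d·θ_c) = Y·Q·(S₀ − S)·θ_c, so V = 0.540 × 1050 × (1700 − 3.97) × 10.9 / [3000 × (1 + 0.0562 × 10.9)] = 1.05×10^7 / 4838 = 2167 m³.
With mixed-liquor wasting, θ_c = V/Q_w, so Q_w = V/θ_c = 2167/10.9 = 198.8 m³/d.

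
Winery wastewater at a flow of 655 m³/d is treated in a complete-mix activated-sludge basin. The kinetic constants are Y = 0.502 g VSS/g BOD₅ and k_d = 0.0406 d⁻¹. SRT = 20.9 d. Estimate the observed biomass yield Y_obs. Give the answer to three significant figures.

Y_obs = Y / (1 + k_d θ_c) = 0.502 / (1 + 0.0406 × 20.9) = 0.502 / 1.849 = 0.2716.

Y_obs ≈ 0.272 g VSS/g BOD₅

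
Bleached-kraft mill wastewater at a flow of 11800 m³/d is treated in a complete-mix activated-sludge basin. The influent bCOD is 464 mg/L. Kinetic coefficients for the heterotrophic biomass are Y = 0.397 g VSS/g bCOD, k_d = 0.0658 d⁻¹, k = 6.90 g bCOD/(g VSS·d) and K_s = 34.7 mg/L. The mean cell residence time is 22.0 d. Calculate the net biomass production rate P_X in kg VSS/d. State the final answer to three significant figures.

Effluent substrate depends only on kinetics and SRT: S = K_s(1 + k_d θ_c) / [θ_c(Yk − k_d) − 1] = 34.7 × (1 + 0.0658 × 22.0) / [22.0 × (0.397 × 6.90 − 0.0658) − 1] = 84.93 / 57.82 = 1.469 mg/L.
Observed yield with endogenous decay: Y_obs = Y / (1 + k_d·θ_c) = 0.397 / (1 + 0.0658 × 22.0) = 0.397 / 2.448 = 0.1622 g VSS/g bCOD.
ΔS = 464 − 1.47 = 462.5 mg/L, so the substrate removal rate is 11800 × 462.5/1000 = 5458 kg bCOD/d.
Net biomass production P_X = Y_obs × Q·(S₀ − S) = 0.1622 × 5458 = 885.3 kg VSS/d.

P_X ≈ 885 kg VSS/d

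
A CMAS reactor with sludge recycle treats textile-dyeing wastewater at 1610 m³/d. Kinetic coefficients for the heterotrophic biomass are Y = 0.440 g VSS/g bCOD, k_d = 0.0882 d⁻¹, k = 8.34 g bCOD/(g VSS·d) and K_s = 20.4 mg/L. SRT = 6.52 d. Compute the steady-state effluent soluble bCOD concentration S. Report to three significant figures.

For a completely mixed reactor with recycle the Lawrence–McCarty relation gives S = K_s·(1 + k_d·θ_c) / [θ_c·(Y·k − k_d) − 1] = 20.4 × (1 + 0.0882 × 6.52) / [6.52 × (0.440 × 8.34 − 0.0882) − 1] = 32.13 / 22.35 = 1.438 mg/L.

S ≈ 1.44 mg/L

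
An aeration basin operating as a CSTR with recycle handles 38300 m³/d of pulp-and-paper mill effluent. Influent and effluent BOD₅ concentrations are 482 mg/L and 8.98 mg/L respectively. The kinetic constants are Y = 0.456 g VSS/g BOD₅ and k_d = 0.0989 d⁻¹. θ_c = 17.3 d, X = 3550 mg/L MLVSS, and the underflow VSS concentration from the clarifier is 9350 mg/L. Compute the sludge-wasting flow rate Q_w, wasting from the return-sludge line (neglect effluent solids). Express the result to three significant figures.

Rearranging the biomass balance for a CMAS with decay, V = Y·Q·ΔS·θ_c / [X·(1+k_d θ_c)] = 0.456 × 38300 × (482 − 8.98) × 17.3 / [3550 × (1 + 0.0989 × 17.3)] = 1.43×10^8 / 9624 = 14850 m³.
θ_c = V·X/(Q_w·X_r) when wasting from the recycle, so Q_w = V·X/(θ_c·X_r) = 14850 × 3550 / (17.3 × 9350) = 325.9 m³/d.

Q_w ≈ 326 m³/d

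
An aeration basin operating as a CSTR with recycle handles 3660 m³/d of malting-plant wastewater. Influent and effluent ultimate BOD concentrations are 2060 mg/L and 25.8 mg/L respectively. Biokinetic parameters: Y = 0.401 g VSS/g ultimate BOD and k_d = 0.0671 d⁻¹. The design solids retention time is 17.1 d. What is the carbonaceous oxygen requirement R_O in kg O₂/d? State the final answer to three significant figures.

R_O ≈ 5470 kg O₂/d

The observed yield is Y_obs = Y/(1 + k_d·θ_c) = 0.401 / (1 + 0.0671 × 17.1) = 0.401 / 2.147 = 0.1867 g VSS per g ultimate BOD removed.
ΔS = 2060 − 25.8 = 2034 mg/L, so the substrate removal rate is 3660 × 2034/1000 = 7445 kg ultimate BOD/d.
P_X = Y_obs·Q·(S₀ − S) = 0.1867 × 7445 = 1390 kg VSS/d.
R_O = Q·ΔS − 1.42 P_X = 7445 − 1974 = 5471 kg O₂/d.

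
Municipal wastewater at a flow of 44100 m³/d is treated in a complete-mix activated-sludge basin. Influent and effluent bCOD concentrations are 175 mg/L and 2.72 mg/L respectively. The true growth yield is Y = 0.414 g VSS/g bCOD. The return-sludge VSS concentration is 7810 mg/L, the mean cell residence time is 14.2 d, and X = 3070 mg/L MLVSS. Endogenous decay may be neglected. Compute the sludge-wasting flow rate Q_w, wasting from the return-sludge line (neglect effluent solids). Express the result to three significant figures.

Biomass mass balance (decay neglected): V·X = Y·Q·(S₀ − S)·θ_c, so V = 0.414 × 44100 × (175 − 2.72) × 14.2 / 3070 = 14549 m³.
Wasting from the return line (neglecting effluent solids): Q_w = V·X / (θ_c·X_r) = 14549 × 3070 / (14.2 × 7810) = 402.7 m³/d.

Q_w ≈ 403 m³/d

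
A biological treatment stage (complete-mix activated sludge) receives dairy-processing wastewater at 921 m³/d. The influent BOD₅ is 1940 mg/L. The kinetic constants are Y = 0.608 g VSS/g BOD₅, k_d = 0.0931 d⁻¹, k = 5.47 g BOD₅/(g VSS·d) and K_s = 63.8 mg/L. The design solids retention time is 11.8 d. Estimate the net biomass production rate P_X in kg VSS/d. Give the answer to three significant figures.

P_X ≈ 517 kg VSS/d

From the Monod/SRT balance for a CMAS, S = K_s·(1+k_d θ_c)/[θ_c·(Y k − k_d) − 1] = 63.8 × (1 + 0.0931 × 11.8) / [11.8 × (0.608 × 5.47 − 0.0931) − 1] = 133.9 / 37.15 = 3.604 mg/L.
Y_obs = Y / (1 + k_d θ_c) = 0.608 / (1 + 0.0931 × 11.8) = 0.608 / 2.099 = 0.2897.
Q·(S₀ − S) = 921 × (1940 − 3.60) × 10⁻³ = 1783 kg/d removed.
So the net sludge growth is P_X = 0.2897 × 1783 = 516.7 kg VSS/d.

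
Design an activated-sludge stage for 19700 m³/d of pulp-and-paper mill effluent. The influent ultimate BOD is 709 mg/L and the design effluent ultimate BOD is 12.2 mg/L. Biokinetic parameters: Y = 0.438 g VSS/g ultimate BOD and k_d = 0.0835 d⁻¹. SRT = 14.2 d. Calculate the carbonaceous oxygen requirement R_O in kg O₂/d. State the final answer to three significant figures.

R_O ≈ 9820 kg O₂/d

Observed yield with endogenous decay: Y_obs = Y / (1 + k_d·θ_c) = 0.438 / (1 + 0.0835 × 14.2) = 0.438 / 2.186 = 0.2004 g VSS/g ultimate BOD.
Mass of ultimate BOD removed per day: Q(S₀ − S) = 19700 × 696.8 g/m³ = 13727 kg/d.
P_X = Y_obs·Q·(S₀ − S) = 0.2004 × 13727 = 2751 kg VSS/d.
R_O = Q·ΔS − 1.42 P_X = 13727 − 3906 = 9821 kg O₂/d.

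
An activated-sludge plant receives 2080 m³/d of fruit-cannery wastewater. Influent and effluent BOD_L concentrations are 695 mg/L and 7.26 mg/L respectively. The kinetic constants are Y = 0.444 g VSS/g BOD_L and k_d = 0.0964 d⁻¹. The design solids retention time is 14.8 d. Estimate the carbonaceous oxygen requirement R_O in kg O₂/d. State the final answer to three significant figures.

Correct the yield for decay: Y_obs = Y/(1 + k_d θ_c) = 0.444 / (1 + 0.0964 × 14.8) = 0.444 / 2.427 = 0.1830.
Q·(S₀ − S) = 2080 × (695 − 7.26) × 10⁻³ = 1430 kg/d removed.
Biomass synthesised: P_X = Y_obs × 1430 = 261.7 kg VSS/d.
R_O = Q·ΔS − 1.42 P_X = 1430 − 371.7 = 1059 kg O₂/d.

R_O ≈ 1060 kg O₂/d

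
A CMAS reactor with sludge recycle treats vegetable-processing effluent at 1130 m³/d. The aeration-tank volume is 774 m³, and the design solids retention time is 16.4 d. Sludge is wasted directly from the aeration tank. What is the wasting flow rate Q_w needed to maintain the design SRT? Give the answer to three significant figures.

With mixed-liquor wasting, θ_c = V/Q_w, so Q_w = V/θ_c = 774.0/16.4 = 47.20 m³/d.

Q_w ≈ 47.2 m³/d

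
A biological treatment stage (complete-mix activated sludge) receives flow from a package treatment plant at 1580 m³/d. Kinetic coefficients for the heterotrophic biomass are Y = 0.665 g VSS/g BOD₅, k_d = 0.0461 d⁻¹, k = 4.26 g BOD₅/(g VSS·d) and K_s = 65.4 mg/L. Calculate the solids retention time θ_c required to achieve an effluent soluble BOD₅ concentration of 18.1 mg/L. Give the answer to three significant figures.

At the target effluent, Y k S/(K_s+S) = 0.665×4.26×18.1/83.50 = 0.6141 d⁻¹.
θ_c = 1/(μ − k_d) = 1/(0.6141 − 0.0461) = 1/0.5680 = 1.761 d.

θ_c ≈ 1.76 d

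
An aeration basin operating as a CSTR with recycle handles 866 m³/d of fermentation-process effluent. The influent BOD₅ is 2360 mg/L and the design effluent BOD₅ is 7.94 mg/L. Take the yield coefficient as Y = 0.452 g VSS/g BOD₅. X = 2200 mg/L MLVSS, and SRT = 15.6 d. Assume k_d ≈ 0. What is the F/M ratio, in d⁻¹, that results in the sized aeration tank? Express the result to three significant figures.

F/M ≈ 0.142 d⁻¹

With k_d = 0 the design equation reduces to V = Y Q (S₀−S) θ_c / X = 0.452 × 866 × (2360 − 7.94) × 15.6 / 2200 = 6528 m³.
F/M = Q·S₀ / (V·X) = 866 × 2360 / (6528 × 2200) = 0.1423 g BOD₅·(g VSS·d)⁻¹.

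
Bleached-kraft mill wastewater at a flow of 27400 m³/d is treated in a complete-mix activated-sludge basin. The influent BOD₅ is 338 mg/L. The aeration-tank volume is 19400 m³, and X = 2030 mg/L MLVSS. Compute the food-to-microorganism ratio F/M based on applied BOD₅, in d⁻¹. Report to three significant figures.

F/M = applied load / biomass = Q·S₀/(V·X) = 27400 × 338 / (19400 × 2030) = 0.2352 d⁻¹.

F/M ≈ 0.235 d⁻¹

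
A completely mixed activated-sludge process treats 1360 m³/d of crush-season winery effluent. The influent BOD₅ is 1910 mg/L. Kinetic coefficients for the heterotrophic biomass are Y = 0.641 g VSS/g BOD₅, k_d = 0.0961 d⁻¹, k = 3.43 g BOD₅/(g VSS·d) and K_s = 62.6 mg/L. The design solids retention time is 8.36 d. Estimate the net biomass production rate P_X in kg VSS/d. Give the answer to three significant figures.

P_X ≈ 920 kg VSS/d

From the Monod/SRT balance for a CMAS, S = K_s·(1+k_d θ_c)/[θ_c·(Y k − k_d) − 1] = 62.6 × (1 + 0.0961 × 8.36) / [8.36 × (0.641 × 3.43 − 0.0961) − 1] = 112.9 / 16.58 = 6.810 mg/L.
Y_obs = Y / (1 + k_d θ_c) = 0.641 / (1 + 0.0961 × 8.36) = 0.641 / 1.803 = 0.3554.
Mass of BOD₅ removed per day: Q(S₀ − S) = 1360 × 1903 g/m³ = 2588 kg/d.
So the net sludge growth is P_X = 0.3554 × 2588 = 920.0 kg VSS/d.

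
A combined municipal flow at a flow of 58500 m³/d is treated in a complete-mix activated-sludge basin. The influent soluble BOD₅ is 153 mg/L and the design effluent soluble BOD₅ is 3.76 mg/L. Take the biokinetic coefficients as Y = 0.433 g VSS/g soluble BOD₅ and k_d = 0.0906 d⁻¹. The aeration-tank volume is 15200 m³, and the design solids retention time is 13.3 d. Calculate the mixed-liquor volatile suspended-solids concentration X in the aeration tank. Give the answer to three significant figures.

X = Y·Q·ΔS·θ_c / [V·(1 + k_d θ_c)] = 0.433 × 58500 × (153 − 3.76) × 13.3 / [15200 × (1 + 0.0906 × 13.3)] = 1500 mg/L.

X ≈ 1500 mg/L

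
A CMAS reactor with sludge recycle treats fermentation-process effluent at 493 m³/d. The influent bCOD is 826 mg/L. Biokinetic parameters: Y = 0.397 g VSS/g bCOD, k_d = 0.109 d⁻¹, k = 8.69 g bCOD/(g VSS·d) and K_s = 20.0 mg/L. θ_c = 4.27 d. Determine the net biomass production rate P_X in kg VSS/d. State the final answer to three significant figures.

P_X ≈ 110 kg VSS/d

Effluent substrate depends only on kinetics and SRT: S = K_s(1 + k_d θ_c) / [θ_c(Yk − k_d) − 1] = 20.0 × (1 + 0.109 × 4.27) / [4.27 × (0.397 × 8.69 − 0.109) − 1] = 29.31 / 13.27 = 2.209 mg/L.
Y_obs = Y / (1 + k_d θ_c) = 0.397 / (1 + 0.109 × 4.27) = 0.397 / 1.465 = 0.2709.
Mass of bCOD removed per day: Q(S₀ − S) = 493 × 823.8 g/m³ = 406.1 kg/d.
Biomass produced: P_X = Y_obs·Q·ΔS = 0.2709 × 406.1 ≈ 110.0 kg VSS/d.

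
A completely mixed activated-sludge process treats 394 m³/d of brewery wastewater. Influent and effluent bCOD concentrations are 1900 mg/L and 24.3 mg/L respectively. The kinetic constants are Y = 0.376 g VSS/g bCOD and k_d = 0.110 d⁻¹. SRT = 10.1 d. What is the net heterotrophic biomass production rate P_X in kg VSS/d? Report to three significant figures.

The observed yield is Y_obs = Y/(1 + k_d·θ_c) = 0.376 / (1 + 0.110 × 10.1) = 0.376 / 2.111 = 0.1781 g VSS per g bCOD removed.
Mass of bCOD removed per day: Q(S₀ − S) = 394 × 1876 g/m³ = 739.0 kg/d.
P_X = Y_obs · Q(S₀ − S) = 0.1781 × 739.0 = 131.6 kg VSS/d.

P_X ≈ 132 kg VSS/d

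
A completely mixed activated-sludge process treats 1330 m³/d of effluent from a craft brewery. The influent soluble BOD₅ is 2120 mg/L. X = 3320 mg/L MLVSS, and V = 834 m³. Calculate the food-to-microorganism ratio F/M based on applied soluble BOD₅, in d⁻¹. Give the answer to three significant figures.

F/M ≈ 1.02 d⁻¹

F/M = applied load / biomass = Q·S₀/(V·X) = 1330 × 2120 / (834.0 × 3320) = 1.018 d⁻¹.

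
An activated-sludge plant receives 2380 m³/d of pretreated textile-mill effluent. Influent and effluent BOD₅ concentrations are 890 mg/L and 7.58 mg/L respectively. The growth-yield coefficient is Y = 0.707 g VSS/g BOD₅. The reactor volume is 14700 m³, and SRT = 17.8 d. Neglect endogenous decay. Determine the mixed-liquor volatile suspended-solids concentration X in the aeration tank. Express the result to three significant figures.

X = Y·Q·ΔS·θ_c / V = 0.707 × 2380 × (890 − 7.58) × 17.8 / 14700 = 1798 mg/L.

X ≈ 1800 mg/L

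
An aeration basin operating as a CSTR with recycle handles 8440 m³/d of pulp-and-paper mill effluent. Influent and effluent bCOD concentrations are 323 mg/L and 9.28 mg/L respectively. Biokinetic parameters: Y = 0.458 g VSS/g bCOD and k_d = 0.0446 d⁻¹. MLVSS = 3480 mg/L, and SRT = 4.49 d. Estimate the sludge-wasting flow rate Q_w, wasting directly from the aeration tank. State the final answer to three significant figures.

Q_w ≈ 290 m³/d

From the SRT design equation V = Y Q (S₀−S) θ_c / [X (1 + k_d θ_c)] = 0.458 × 8440 × (323 − 9.28) × 4.49 / [3480 × (1 + 0.0446 × 4.49)] = 5.44×10^6 / 4177 = 1304 m³.
With mixed-liquor wasting, θ_c = V/Q_w, so Q_w = V/θ_c = 1304/4.49 = 290.3 m³/d.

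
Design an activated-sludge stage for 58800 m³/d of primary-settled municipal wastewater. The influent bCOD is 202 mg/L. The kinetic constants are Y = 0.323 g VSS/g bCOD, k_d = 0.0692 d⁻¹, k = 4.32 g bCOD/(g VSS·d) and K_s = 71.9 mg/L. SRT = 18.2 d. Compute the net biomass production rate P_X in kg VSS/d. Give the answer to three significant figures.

Effluent substrate depends only on kinetics and SRT: S = K_s(1 + k_d θ_c) / [θ_c(Yk − k_d) − 1] = 71.9 × (1 + 0.0692 × 18.2) / [18.2 × (0.323 × 4.32 − 0.0692) − 1] = 162.5 / 23.14 = 7.022 mg/L.
Observed yield with endogenous decay: Y_obs = Y / (1 + k_d·θ_c) = 0.323 / (1 + 0.0692 × 18.2) = 0.323 / 2.259 = 0.1430 g VSS/g bCOD.
Substrate removed = Q·(S₀ − S) = 58800 m³/d × (202 − 7.02) g/m³ = 1.15×10^7 g/d = 11465 kg/d.
Net biomass production P_X = Y_obs × Q·(S₀ − S) = 0.1430 × 11465 = 1639 kg VSS/d.

P_X ≈ 1640 kg VSS/d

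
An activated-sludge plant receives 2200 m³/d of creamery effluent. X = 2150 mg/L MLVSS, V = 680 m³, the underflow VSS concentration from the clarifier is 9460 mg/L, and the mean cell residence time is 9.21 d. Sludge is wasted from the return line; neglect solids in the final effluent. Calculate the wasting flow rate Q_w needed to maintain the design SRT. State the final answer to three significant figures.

Q_w ≈ 16.8 m³/d

Q_w = (V·X)/(θ_c X_r) = 680.0 × 2150 / (9.21 × 9460) = 16.78 m³/d.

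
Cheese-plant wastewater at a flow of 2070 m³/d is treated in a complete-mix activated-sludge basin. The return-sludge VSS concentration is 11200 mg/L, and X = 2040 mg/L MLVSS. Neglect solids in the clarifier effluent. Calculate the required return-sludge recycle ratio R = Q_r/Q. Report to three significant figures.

R ≈ 0.223

R = Q_r/Q = X/(X_r − X) = 2040 / (11200 − 2040) = 0.2227.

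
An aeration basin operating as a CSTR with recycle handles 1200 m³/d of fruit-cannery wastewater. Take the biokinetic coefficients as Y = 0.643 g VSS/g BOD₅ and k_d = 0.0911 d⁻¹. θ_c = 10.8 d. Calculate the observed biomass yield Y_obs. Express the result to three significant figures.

Y_obs ≈ 0.324 g VSS/g BOD₅

The observed yield is Y_obs = Y/(1 + k_d·θ_c) = 0.643 / (1 + 0.0911 × 10.8) = 0.643 / 1.984 = 0.3241 g VSS per g BOD₅ removed.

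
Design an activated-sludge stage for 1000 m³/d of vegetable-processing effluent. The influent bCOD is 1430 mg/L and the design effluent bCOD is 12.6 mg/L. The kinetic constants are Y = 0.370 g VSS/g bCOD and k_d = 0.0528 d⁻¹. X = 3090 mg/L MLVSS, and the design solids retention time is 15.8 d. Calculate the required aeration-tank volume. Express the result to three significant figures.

V ≈ 1460 m³

Steady-state biomass mass balance: V·X·(1 + k_d·θ_c) = Y·Q·(S₀ − S)·θ_c, so V = 0.370 × 1000 × (1430 − 12.6) × 15.8 / [3090 × (1 + 0.0528 × 15.8)] = 8.29×10^6 / 5668 = 1462 m³.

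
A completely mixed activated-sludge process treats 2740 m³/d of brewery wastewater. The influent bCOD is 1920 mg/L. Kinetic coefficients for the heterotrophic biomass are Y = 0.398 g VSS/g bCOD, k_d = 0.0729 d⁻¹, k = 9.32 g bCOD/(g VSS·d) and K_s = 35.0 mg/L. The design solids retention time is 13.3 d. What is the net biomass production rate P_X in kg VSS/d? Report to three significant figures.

P_X ≈ 1060 kg VSS/d

From the Monod/SRT balance for a CMAS, S = K_s·(1+k_d θ_c)/[θ_c·(Y k − k_d) − 1] = 35.0 × (1 + 0.0729 × 13.3) / [13.3 × (0.398 × 9.32 − 0.0729) − 1] = 68.93 / 47.36 = 1.455 mg/L.
The observed yield is Y_obs = Y/(1 + k_d·θ_c) = 0.398 / (1 + 0.0729 × 13.3) = 0.398 / 1.970 = 0.2021 g VSS per g bCOD removed.
Substrate removed = Q·(S₀ − S) = 2740 m³/d × (1920 − 1.46) g/m³ = 5.26×10^6 g/d = 5257 kg/d.
Biomass produced: P_X = Y_obs·Q·ΔS = 0.2021 × 5257 ≈ 1062 kg VSS/d.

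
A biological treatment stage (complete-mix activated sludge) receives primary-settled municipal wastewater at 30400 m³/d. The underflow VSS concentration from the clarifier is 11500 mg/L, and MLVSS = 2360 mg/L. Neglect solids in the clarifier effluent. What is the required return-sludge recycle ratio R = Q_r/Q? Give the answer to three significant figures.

Mass balance around the secondary clarifier (neglecting effluent solids): R = X / (X_r − X) = 2360 / (11500 − 2360) = 0.2582.

R ≈ 0.258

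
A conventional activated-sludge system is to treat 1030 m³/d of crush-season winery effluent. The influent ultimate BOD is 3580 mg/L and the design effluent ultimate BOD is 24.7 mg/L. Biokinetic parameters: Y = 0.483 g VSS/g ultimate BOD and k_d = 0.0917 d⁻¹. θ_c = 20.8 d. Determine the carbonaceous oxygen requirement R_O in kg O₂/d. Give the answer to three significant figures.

Observed yield with endogenous decay: Y_obs = Y / (1 + k_d·θ_c) = 0.483 / (1 + 0.0917 × 20.8) = 0.483 / 2.907 = 0.1661 g VSS/g ultimate BOD.
ΔS = 3580 − 24.7 = 3555 mg/L, so the substrate removal rate is 1030 × 3555/1000 = 3662 kg ultimate BOD/d.
Net sludge production P_X = 0.1661 × 3662 = 608.4 kg VSS/d.
R_O = Q·ΔS − 1.42 P_X = 3662 − 863.9 = 2798 kg O₂/d.

R_O ≈ 2800 kg O₂/d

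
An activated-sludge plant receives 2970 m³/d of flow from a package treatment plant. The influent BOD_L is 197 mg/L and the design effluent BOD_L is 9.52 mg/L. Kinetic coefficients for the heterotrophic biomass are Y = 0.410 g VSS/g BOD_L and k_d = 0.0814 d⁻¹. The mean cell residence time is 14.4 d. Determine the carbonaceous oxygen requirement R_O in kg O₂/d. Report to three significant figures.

R_O ≈ 408 kg O₂/d

Observed yield with endogenous decay: Y_obs = Y / (1 + k_d·θ_c) = 0.410 / (1 + 0.0814 × 14.4) = 0.410 / 2.172 = 0.1888 g VSS/g BOD_L.
Substrate removed = Q·(S₀ − S) = 2970 m³/d × (197 − 9.52) g/m³ = 5.57×10^5 g/d = 556.8 kg/d.
Biomass synthesised: P_X = Y_obs × 556.8 = 105.1 kg VSS/d.
R_O = Q·ΔS − 1.42 P_X = 556.8 − 149.2 = 407.6 kg O₂/d.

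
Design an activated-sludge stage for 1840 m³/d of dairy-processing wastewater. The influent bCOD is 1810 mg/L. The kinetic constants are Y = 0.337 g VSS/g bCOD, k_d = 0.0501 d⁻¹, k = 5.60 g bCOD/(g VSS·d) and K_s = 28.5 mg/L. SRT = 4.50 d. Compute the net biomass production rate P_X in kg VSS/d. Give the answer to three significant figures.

For a completely mixed reactor with recycle the Lawrence–McCarty relation gives S = K_s·(1 + k_d·θ_c) / [θ_c·(Y·k − k_d) − 1] = 28.5 × (1 + 0.0501 × 4.50) / [4.50 × (0.337 × 5.60 − 0.0501) − 1] = 34.93 / 7.267 = 4.806 mg/L.
Observed yield with endogenous decay: Y_obs = Y / (1 + k_d·θ_c) = 0.337 / (1 + 0.0501 × 4.50) = 0.337 / 1.225 = 0.2750 g VSS/g bCOD.
Mass of bCOD removed per day: Q(S₀ − S) = 1840 × 1805 g/m³ = 3322 kg/d.
Net biomass production P_X = Y_obs × Q·(S₀ − S) = 0.2750 × 3322 = 913.4 kg VSS/d.

P_X ≈ 913 kg VSS/d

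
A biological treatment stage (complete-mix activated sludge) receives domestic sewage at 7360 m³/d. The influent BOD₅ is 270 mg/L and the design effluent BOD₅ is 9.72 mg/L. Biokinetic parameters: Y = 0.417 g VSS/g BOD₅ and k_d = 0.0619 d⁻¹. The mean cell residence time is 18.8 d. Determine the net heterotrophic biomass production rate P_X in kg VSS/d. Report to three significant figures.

P_X ≈ 369 kg VSS/d

Y_obs = Y / (1 + k_d θ_c) = 0.417 / (1 + 0.0619 × 18.8) = 0.417 / 2.164 = 0.1927.
Substrate removed = Q·(S₀ − S) = 7360 m³/d × (270 − 9.72) g/m³ = 1.92×10^6 g/d = 1916 kg/d.
Biomass produced: P_X = Y_obs·Q·ΔS = 0.1927 × 1916 ≈ 369.2 kg VSS/d.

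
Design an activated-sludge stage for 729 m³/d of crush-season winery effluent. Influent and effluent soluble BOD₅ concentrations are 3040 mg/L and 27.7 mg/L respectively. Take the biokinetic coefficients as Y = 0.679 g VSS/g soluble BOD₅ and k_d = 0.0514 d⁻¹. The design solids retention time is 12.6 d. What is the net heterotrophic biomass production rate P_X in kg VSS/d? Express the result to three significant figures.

P_X ≈ 905 kg VSS/d

The observed yield is Y_obs = Y/(1 + k_d·θ_c) = 0.679 / (1 + 0.0514 × 12.6) = 0.679 / 1.648 = 0.4121 g VSS per g soluble BOD₅ removed.
Substrate removed = Q·(S₀ − S) = 729 m³/d × (3040 − 27.7) g/m³ = 2.2×10^6 g/d = 2196 kg/d.
So the net sludge growth is P_X = 0.4121 × 2196 = 905.0 kg VSS/d.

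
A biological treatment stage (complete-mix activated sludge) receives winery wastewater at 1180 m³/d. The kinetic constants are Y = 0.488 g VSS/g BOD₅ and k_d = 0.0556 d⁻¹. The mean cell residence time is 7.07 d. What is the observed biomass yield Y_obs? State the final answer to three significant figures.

Observed yield with endogenous decay: Y_obs = Y / (1 + k_d·θ_c) = 0.488 / (1 + 0.0556 × 7.07) = 0.488 / 1.393 = 0.3503 g VSS/g BOD₅.

Y_obs ≈ 0.350 g VSS/g BOD₅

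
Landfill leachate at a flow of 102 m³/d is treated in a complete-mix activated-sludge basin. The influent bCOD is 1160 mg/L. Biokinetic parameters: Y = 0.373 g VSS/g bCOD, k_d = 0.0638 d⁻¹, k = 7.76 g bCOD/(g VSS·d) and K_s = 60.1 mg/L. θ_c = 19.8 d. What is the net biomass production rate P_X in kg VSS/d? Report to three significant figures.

For a completely mixed reactor with recycle the Lawrence–McCarty relation gives S = K_s·(1 + k_d·θ_c) / [θ_c·(Y·k − k_d) − 1] = 60.1 × (1 + 0.0638 × 19.8) / [19.8 × (0.373 × 7.76 − 0.0638) − 1] = 136.0 / 55.05 = 2.471 mg/L.
The observed yield is Y_obs = Y/(1 + k_d·θ_c) = 0.373 / (1 + 0.0638 × 19.8) = 0.373 / 2.263 = 0.1648 g VSS per g bCOD removed.
Mass of bCOD removed per day: Q(S₀ − S) = 102 × 1158 g/m³ = 118.1 kg/d.
Biomass produced: P_X = Y_obs·Q·ΔS = 0.1648 × 118.1 ≈ 19.46 kg VSS/d.

P_X ≈ 19.5 kg VSS/d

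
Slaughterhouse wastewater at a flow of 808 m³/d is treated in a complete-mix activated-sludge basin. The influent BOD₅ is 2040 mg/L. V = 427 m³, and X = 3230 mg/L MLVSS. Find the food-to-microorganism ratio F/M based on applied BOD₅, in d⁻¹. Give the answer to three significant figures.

F/M = applied load / biomass = Q·S₀/(V·X) = 808 × 2040 / (427.0 × 3230) = 1.195 d⁻¹.

F/M ≈ 1.20 d⁻¹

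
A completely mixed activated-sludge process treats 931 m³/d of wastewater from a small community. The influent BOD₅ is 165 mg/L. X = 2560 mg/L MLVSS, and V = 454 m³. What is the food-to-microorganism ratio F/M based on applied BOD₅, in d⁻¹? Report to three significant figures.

Food-to-microorganism ratio F/M = Q S₀ / (V X) = 931 × 165 / (454.0 × 2560) = 0.1322 d⁻¹.

F/M ≈ 0.132 d⁻¹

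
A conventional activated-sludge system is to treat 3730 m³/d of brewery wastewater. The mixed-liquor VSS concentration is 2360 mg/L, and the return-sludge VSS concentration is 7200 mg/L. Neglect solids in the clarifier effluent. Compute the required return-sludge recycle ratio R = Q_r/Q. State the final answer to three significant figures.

Solids balance on the clarifier gives (1+R)X = R·X_r, so R = X/(X_r − X) = 2360 / (7200 − 2360) = 0.4876.

R ≈ 0.488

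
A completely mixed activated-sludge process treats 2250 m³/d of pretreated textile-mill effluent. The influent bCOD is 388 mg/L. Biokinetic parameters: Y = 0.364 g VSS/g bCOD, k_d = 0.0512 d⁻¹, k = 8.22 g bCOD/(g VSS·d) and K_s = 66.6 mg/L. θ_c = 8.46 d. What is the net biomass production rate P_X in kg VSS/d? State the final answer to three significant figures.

P_X ≈ 219 kg VSS/d

From the Monod/SRT balance for a CMAS, S = K_s·(1+k_d θ_c)/[θ_c·(Y k − k_d) − 1] = 66.6 × (1 + 0.0512 × 8.46) / [8.46 × (0.364 × 8.22 − 0.0512) − 1] = 95.45 / 23.88 = 3.997 mg/L.
Y_obs = Y / (1 + k_d θ_c) = 0.364 / (1 + 0.0512 × 8.46) = 0.364 / 1.433 = 0.2540.
ΔS = 388 − 4.00 = 384.0 mg/L, so the substrate removal rate is 2250 × 384.0/1000 = 864.0 kg bCOD/d.
P_X = Y_obs · Q(S₀ − S) = 0.2540 × 864.0 = 219.4 kg VSS/d.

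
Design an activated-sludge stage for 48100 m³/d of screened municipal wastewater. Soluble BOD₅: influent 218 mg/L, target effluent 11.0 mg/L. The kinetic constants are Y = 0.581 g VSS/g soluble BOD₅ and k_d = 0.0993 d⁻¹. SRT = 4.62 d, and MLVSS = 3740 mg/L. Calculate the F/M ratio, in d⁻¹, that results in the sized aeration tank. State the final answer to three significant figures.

Steady-state biomass mass balance: V·X·(1 + k_d·θ_c) = Y·Q·(S₀ − S)·θ_c, so V = 0.581 × 48100 × (218 − 11.0) × 4.62 / [3740 × (1 + 0.0993 × 4.62)] = 2.67×10^7 / 5456 = 4899 m³.
F/M = applied load / biomass = Q·S₀/(V·X) = 48100 × 218 / (4899 × 3740) = 0.5723 d⁻¹.

F/M ≈ 0.572 d⁻¹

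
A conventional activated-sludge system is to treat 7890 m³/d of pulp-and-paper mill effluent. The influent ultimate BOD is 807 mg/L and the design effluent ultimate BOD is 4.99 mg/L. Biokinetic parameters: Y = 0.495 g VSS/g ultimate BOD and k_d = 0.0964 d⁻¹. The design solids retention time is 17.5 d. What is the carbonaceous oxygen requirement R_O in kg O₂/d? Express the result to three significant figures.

R_O ≈ 4670 kg O₂/d

Observed yield with endogenous decay: Y_obs = Y / (1 + k_d·θ_c) = 0.495 / (1 + 0.0964 × 17.5) = 0.495 / 2.687 = 0.1842 g VSS/g ultimate BOD.
Q·(S₀ − S) = 7890 × (807 − 4.99) × 10⁻³ = 6328 kg/d removed.
P_X = Y_obs·Q·(S₀ − S) = 0.1842 × 6328 = 1166 kg VSS/d.
R_O = Q·(S₀ − S) − 1.42·P_X = 6328 − 1.42 × 1166 = 4673 kg O₂/d.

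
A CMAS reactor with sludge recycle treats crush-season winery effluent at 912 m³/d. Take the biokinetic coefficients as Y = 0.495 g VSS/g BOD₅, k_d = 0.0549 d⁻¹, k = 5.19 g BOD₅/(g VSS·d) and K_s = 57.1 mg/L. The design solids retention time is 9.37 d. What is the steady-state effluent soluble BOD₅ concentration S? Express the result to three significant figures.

From the Monod/SRT balance for a CMAS, S = K_s·(1+k_d θ_c)/[θ_c·(Y k − k_d) − 1] = 57.1 × (1 + 0.0549 × 9.37) / [9.37 × (0.495 × 5.19 − 0.0549) − 1] = 86.47 / 22.56 = 3.833 mg/L.

S ≈ 3.83 mg/L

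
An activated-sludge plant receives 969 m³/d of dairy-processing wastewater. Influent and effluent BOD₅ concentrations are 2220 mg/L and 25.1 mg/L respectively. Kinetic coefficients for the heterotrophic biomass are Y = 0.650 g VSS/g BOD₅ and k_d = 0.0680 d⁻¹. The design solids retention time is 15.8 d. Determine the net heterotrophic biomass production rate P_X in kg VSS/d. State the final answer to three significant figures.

P_X ≈ 666 kg VSS/d

Y_obs = Y / (1 + k_d θ_c) = 0.650 / (1 + 0.0680 × 15.8) = 0.650 / 2.074 = 0.3133.
Mass of BOD₅ removed per day: Q(S₀ − S) = 969 × 2195 g/m³ = 2127 kg/d.
Biomass produced: P_X = Y_obs·Q·ΔS = 0.3133 × 2127 ≈ 666.4 kg VSS/d.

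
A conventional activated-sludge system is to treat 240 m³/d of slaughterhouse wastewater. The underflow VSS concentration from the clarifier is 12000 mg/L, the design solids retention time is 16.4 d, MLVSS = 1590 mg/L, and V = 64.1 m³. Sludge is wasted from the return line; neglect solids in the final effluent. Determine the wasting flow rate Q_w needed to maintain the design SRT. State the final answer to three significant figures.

Q_w ≈ 0.518 m³/d

θ_c = V·X/(Q_w·X_r) when wasting from the recycle, so Q_w = V·X/(θ_c·X_r) = 64.10 × 1590 / (16.4 × 12000) = 0.5179 m³/d.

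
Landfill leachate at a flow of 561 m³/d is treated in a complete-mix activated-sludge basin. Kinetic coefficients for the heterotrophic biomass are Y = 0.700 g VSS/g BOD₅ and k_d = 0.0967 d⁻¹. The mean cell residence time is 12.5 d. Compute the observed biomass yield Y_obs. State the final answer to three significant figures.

Y_obs ≈ 0.317 g VSS/g BOD₅

Correct the yield for decay: Y_obs = Y/(1 + k_d θ_c) = 0.700 / (1 + 0.0967 × 12.5) = 0.700 / 2.209 = 0.3169.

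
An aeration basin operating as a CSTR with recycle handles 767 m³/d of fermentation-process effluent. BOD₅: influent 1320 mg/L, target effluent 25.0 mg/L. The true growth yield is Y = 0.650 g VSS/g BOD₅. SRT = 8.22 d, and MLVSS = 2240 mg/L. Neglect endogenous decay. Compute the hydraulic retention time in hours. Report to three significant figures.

With k_d = 0 the design equation reduces to V = Y Q (S₀−S) θ_c / X = 0.650 × 767 × (1320 − 25.0) × 8.22 / 2240 = 2369 m³.
τ = V/Q = 2369/767 = 3.089 d, or 74.13 h.

τ ≈ 74.1 h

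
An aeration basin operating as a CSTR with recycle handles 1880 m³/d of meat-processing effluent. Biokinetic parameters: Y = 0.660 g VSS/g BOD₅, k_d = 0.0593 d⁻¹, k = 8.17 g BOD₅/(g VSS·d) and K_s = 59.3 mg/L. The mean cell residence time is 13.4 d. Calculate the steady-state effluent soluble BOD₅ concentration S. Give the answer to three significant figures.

Effluent substrate depends only on kinetics and SRT: S = K_s(1 + k_d θ_c) / [θ_c(Yk − k_d) − 1] = 59.3 × (1 + 0.0593 × 13.4) / [13.4 × (0.660 × 8.17 − 0.0593) − 1] = 106.4 / 70.46 = 1.510 mg/L.

S ≈ 1.51 mg/L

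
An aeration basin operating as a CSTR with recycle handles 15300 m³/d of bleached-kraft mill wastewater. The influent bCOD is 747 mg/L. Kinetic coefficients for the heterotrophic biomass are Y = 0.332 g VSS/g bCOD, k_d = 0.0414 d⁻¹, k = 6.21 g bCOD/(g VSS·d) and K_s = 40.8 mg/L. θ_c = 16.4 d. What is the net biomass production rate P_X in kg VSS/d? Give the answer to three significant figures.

P_X ≈ 2250 kg VSS/d

For a completely mixed reactor with recycle the Lawrence–McCarty relation gives S = K_s·(1 + k_d·θ_c) / [θ_c·(Y·k − k_d) − 1] = 40.8 × (1 + 0.0414 × 16.4) / [16.4 × (0.332 × 6.21 − 0.0414) − 1] = 68.50 / 32.13 = 2.132 mg/L.
Y_obs = Y / (1 + k_d θ_c) = 0.332 / (1 + 0.0414 × 16.4) = 0.332 / 1.679 = 0.1977.
Substrate removed = Q·(S₀ − S) = 15300 m³/d × (747 − 2.13) g/m³ = 1.14×10^7 g/d = 11397 kg/d.
So the net sludge growth is P_X = 0.1977 × 11397 = 2254 kg VSS/d.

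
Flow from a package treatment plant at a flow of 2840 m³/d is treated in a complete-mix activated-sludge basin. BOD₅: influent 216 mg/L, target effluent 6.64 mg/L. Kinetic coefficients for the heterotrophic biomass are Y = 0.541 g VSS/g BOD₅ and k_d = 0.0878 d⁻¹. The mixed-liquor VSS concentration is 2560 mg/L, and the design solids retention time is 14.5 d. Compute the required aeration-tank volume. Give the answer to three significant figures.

V ≈ 802 m³

Steady-state biomass mass balance: V·X·(1 + k_d·θ_c) = Y·Q·(S₀ − S)·θ_c, so V = 0.541 × 2840 × (216 − 6.64) × 14.5 / [2560 × (1 + 0.0878 × 14.5)] = 4.66×10^6 / 5819 = 801.5 m³.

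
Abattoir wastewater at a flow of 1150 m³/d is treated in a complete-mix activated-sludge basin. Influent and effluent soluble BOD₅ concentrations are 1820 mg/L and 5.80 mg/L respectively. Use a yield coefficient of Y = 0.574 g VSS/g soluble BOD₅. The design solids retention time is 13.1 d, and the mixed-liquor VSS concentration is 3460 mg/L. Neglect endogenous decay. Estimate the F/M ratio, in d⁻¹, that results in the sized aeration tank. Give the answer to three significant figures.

F/M ≈ 0.133 d⁻¹

With k_d = 0 the design equation reduces to V = Y Q (S₀−S) θ_c / X = 0.574 × 1150 × (1820 − 5.80) × 13.1 / 3460 = 4534 m³.
F/M = Q·S₀ / (V·X) = 1150 × 1820 / (4534 × 3460) = 0.1334 g soluble BOD₅·(g VSS·d)⁻¹.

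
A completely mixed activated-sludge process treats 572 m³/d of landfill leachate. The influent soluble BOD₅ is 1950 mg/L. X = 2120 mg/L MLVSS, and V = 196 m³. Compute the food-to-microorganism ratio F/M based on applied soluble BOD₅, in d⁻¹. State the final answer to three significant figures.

Food-to-microorganism ratio F/M = Q S₀ / (V X) = 572 × 1950 / (196.0 × 2120) = 2.684 d⁻¹.

F/M ≈ 2.68 d⁻¹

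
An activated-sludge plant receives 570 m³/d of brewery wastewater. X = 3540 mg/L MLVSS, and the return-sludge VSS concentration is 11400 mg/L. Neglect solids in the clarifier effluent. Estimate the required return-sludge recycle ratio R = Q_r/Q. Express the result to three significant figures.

R = Q_r/Q = X/(X_r − X) = 3540 / (11400 − 3540) = 0.4504.

R ≈ 0.450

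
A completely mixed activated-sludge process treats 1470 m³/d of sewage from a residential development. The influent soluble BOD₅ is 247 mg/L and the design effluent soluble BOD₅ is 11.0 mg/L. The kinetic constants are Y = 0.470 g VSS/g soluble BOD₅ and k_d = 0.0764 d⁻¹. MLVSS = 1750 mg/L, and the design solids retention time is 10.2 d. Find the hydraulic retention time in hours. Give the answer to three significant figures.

τ ≈ 8.72 h

Rearranging the biomass balance for a CMAS with decay, V = Y·Q·ΔS·θ_c / [X·(1+k_d θ_c)] = 0.470 × 1470 × (247 − 11.0) × 10.2 / [1750 × (1 + 0.0764 × 10.2)] = 1.66×10^6 / 3114 = 534.1 m³.
HRT = V/Q = 534.1 m³ / 1470 m³·d⁻¹ = 0.3634 d × 24 = 8.720 h.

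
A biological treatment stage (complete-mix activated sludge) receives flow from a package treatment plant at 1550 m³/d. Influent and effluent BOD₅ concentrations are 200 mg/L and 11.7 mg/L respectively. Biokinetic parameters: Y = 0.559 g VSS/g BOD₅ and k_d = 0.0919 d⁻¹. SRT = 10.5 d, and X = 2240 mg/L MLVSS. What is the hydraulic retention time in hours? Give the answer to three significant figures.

Steady-state biomass mass balance: V·X·(1 + k_d·θ_c) = Y·Q·(S₀ − S)·θ_c, so V = 0.559 × 1550 × (200 − 11.7) × 10.5 / [2240 × (1 + 0.0919 × 10.5)] = 1.71×10^6 / 4401 = 389.2 m³.
Hydraulic retention time τ = V/Q = 389.2 / 1550 = 0.2511 d = 6.026 h.

τ ≈ 6.03 h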